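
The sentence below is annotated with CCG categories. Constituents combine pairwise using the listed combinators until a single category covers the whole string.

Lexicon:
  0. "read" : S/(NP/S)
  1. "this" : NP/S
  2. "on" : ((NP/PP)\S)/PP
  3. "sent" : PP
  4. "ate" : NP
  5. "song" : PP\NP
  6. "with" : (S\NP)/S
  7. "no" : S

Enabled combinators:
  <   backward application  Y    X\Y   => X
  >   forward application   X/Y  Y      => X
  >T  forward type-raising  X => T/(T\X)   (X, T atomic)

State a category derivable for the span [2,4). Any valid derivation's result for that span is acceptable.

[0,8] S   <
  [0,6] NP   >
    [0,4] NP/PP   <
      [0,2] S   >
        [0,1] "read" : S/(NP/S)
        [1,2] "this" : NP/S
      [2,4] (NP/PP)\S   >
        [2,3] "on" : ((NP/PP)\S)/PP
        [3,4] "sent" : PP
    [4,6] PP   >
      [4,5] PP/(PP\NP)   >T
        [4,5] "ate" : NP
      [5,6] "song" : PP\NP
  [6,8] S\NP   >
    [6,7] "with" : (S\NP)/S
    [7,8] "no" : S

(NP/PP)\S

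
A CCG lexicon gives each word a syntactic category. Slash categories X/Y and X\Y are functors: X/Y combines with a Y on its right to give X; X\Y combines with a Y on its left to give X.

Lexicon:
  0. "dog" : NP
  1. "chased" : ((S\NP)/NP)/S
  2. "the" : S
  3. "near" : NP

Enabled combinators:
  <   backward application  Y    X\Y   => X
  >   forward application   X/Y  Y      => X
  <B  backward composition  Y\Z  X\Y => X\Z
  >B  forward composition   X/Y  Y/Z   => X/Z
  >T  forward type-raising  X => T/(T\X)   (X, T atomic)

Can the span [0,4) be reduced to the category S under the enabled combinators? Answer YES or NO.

YES

[0,4] S   <
  [0,1] "dog" : NP
  [1,4] S\NP   >
    [1,3] (S\NP)/NP   >
      [1,2] "chased" : ((S\NP)/NP)/S
      [2,3] "the" : S
    [3,4] "near" : NP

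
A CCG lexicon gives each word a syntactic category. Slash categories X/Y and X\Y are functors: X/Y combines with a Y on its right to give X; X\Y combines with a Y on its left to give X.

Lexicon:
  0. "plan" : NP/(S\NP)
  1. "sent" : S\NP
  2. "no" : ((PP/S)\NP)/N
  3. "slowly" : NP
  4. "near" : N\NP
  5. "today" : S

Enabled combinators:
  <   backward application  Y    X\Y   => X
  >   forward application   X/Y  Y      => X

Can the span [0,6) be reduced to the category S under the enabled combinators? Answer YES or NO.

NP/(S\NP) S\NP ((PP/S)\NP)/N NP N\NP S
CKY chart[0,6] = {PP}; S ∉ chart

NO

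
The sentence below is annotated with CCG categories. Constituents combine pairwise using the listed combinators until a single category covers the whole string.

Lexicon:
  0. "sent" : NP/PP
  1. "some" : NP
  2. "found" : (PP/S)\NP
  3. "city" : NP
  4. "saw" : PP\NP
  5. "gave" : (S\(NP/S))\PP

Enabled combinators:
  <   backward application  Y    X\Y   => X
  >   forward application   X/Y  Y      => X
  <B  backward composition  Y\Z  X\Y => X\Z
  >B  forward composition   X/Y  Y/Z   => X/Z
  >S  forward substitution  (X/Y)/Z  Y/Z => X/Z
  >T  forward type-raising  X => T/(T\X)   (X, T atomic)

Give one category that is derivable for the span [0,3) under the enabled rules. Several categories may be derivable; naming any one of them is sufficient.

[0,6] S   <
  [0,3] NP/S   >B
    [0,1] "sent" : NP/PP
    [1,3] PP/S   <
      [1,2] "some" : NP
      [2,3] "found" : (PP/S)\NP
  [3,6] S\(NP/S)   <
    [3,5] PP   >
      [3,4] PP/(PP\NP)   >T
        [3,4] "city" : NP
      [4,5] "saw" : PP\NP
    [5,6] "gave" : (S\(NP/S))\PP

NP/S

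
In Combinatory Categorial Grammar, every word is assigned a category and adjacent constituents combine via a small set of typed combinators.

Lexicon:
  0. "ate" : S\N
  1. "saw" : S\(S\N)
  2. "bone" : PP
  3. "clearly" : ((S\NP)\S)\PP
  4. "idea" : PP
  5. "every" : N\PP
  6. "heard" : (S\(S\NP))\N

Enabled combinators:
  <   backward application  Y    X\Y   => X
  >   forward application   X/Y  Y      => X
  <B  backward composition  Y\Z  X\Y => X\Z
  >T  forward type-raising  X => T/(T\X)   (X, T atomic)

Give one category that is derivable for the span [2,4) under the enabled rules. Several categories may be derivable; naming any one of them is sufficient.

[0,7] S   <
  [0,4] S\NP   <
    [0,2] S   <
      [0,1] "ate" : S\N
      [1,2] "saw" : S\(S\N)
    [2,4] (S\NP)\S   <
      [2,3] "bone" : PP
      [3,4] "clearly" : ((S\NP)\S)\PP
  [4,7] S\(S\NP)   <
    [4,6] N   >
      [4,5] N/(N\PP)   >T
        [4,5] "idea" : PP
      [5,6] "every" : N\PP
    [6,7] "heard" : (S\(S\NP))\N

(S\NP)\S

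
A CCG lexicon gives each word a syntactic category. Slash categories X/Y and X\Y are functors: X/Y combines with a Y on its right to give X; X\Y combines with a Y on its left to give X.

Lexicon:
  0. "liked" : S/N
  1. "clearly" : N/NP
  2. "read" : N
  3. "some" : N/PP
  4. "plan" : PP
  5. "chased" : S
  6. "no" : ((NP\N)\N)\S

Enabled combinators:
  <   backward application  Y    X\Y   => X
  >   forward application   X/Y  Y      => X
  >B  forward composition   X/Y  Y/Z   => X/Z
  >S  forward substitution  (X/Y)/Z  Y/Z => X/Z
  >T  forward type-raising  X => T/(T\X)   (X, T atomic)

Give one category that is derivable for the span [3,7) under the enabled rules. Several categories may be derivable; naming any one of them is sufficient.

[0,7] S   >
  [0,2] S/NP   >B
    [0,1] "liked" : S/N
    [1,2] "clearly" : N/NP
  [2,7] NP   <
    [2,3] "read" : N
    [3,7] NP\N   <
      [3,5] N   >
        [3,4] "some" : N/PP
        [4,5] "plan" : PP
      [5,7] (NP\N)\N   <
        [5,6] "chased" : S
        [6,7] "no" : ((NP\N)\N)\S

NP\N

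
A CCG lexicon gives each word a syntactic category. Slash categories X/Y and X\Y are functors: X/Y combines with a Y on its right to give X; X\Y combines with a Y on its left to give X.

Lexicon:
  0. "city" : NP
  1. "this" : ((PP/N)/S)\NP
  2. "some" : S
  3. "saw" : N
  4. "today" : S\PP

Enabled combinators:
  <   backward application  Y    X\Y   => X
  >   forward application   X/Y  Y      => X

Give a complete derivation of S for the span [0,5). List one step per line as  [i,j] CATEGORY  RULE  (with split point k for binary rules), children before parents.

[0,1] NP  lex  "city"
[1,2] ((PP/N)/S)\NP  lex  "this"
[0,2] (PP/N)/S  <  k=1
[2,3] S  lex  "some"
[0,3] PP/N  >  k=2
[3,4] N  lex  "saw"
[0,4] PP  >  k=3
[4,5] S\PP  lex  "today"
[0,5] S  <  k=4

[0,5] S   <
  [0,4] PP   >
    [0,3] PP/N   >
      [0,2] (PP/N)/S   <
        [0,1] "city" : NP
        [1,2] "this" : ((PP/N)/S)\NP
      [2,3] "some" : S
    [3,4] "saw" : N
  [4,5] "today" : S\PP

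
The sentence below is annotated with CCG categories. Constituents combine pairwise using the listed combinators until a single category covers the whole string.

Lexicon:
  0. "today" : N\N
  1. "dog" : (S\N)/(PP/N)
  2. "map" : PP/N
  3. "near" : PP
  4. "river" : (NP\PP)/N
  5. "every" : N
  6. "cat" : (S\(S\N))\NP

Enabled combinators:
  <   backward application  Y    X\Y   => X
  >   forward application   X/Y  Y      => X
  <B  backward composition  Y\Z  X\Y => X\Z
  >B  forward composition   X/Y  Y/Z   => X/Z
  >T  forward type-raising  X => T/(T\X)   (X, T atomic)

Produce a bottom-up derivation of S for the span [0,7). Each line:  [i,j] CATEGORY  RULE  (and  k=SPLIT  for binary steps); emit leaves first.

[0,7] S   <
  [0,3] S\N   <B
    [0,1] "today" : N\N
    [1,3] S\N   >
      [1,2] "dog" : (S\N)/(PP/N)
      [2,3] "map" : PP/N
  [3,7] S\(S\N)   <
    [3,6] NP   <
      [3,4] "near" : PP
      [4,6] NP\PP   >
        [4,5] "river" : (NP\PP)/N
        [5,6] "every" : N
    [6,7] "cat" : (S\(S\N))\NP

[0,1] N\N  lex  "today"
[1,2] (S\N)/(PP/N)  lex  "dog"
[2,3] PP/N  lex  "map"
[1,3] S\N  >  k=2
[0,3] S\N  <B  k=1
[3,4] PP  lex  "near"
[4,5] (NP\PP)/N  lex  "river"
[5,6] N  lex  "every"
[4,6] NP\PP  >  k=5
[3,6] NP  <  k=4
[6,7] (S\(S\N))\NP  lex  "cat"
[3,7] S\(S\N)  <  k=6
[0,7] S  <  k=3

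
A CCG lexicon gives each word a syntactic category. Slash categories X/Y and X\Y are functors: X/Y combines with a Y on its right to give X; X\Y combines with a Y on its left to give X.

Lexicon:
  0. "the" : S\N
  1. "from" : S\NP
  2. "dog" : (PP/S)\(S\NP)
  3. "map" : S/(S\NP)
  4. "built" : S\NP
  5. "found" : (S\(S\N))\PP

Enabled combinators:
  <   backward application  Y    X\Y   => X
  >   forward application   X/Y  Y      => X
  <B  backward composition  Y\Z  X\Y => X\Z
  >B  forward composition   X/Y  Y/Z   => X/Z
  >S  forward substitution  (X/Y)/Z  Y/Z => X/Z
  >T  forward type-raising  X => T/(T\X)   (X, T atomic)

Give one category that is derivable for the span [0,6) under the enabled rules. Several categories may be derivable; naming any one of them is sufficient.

S

[0,6] S   <
  [0,1] "the" : S\N
  [1,6] S\(S\N)   <
    [1,5] PP   >
      [1,3] PP/S   <
        [1,2] "from" : S\NP
        [2,3] "dog" : (PP/S)\(S\NP)
      [3,5] S   >
        [3,4] "map" : S/(S\NP)
        [4,5] "built" : S\NP
    [5,6] "found" : (S\(S\N))\PP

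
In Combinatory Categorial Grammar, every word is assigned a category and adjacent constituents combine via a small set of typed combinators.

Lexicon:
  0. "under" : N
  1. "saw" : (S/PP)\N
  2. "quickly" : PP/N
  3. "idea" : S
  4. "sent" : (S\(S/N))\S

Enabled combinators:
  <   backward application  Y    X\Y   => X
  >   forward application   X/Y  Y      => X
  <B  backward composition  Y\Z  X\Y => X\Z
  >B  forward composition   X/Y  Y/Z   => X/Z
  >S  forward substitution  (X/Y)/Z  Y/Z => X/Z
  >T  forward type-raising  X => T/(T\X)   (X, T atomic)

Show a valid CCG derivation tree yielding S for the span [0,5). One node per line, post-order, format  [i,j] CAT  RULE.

[0,5] S   <
  [0,3] S/N   >B
    [0,2] S/PP   <
      [0,1] "under" : N
      [1,2] "saw" : (S/PP)\N
    [2,3] "quickly" : PP/N
  [3,5] S\(S/N)   <
    [3,4] "idea" : S
    [4,5] "sent" : (S\(S/N))\S

[0,1] N  lex  "under"
[1,2] (S/PP)\N  lex  "saw"
[0,2] S/PP  <  k=1
[2,3] PP/N  lex  "quickly"
[0,3] S/N  >B  k=2
[3,4] S  lex  "idea"
[4,5] (S\(S/N))\S  lex  "sent"
[3,5] S\(S/N)  <  k=4
[0,5] S  <  k=3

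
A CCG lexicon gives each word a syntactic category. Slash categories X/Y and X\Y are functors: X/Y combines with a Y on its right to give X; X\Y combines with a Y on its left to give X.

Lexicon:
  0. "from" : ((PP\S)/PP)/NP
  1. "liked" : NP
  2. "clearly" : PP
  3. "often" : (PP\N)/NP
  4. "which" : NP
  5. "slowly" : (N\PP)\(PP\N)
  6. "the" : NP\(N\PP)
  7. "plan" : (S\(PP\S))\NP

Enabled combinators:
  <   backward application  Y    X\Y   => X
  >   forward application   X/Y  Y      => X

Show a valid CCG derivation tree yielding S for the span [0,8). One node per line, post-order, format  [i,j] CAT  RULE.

[0,8] S   <
  [0,3] PP\S   >
    [0,2] (PP\S)/PP   >
      [0,1] "from" : ((PP\S)/PP)/NP
      [1,2] "liked" : NP
    [2,3] "clearly" : PP
  [3,8] S\(PP\S)   <
    [3,7] NP   <
      [3,6] N\PP   <
        [3,5] PP\N   >
          [3,4] "often" : (PP\N)/NP
          [4,5] "which" : NP
        [5,6] "slowly" : (N\PP)\(PP\N)
      [6,7] "the" : NP\(N\PP)
    [7,8] "plan" : (S\(PP\S))\NP

[0,1] ((PP\S)/PP)/NP  lex  "from"
[1,2] NP  lex  "liked"
[0,2] (PP\S)/PP  >  k=1
[2,3] PP  lex  "clearly"
[0,3] PP\S  >  k=2
[3,4] (PP\N)/NP  lex  "often"
[4,5] NP  lex  "which"
[3,5] PP\N  >  k=4
[5,6] (N\PP)\(PP\N)  lex  "slowly"
[3,6] N\PP  <  k=5
[6,7] NP\(N\PP)  lex  "the"
[3,7] NP  <  k=6
[7,8] (S\(PP\S))\NP  lex  "plan"
[3,8] S\(PP\S)  <  k=7
[0,8] S  <  k=3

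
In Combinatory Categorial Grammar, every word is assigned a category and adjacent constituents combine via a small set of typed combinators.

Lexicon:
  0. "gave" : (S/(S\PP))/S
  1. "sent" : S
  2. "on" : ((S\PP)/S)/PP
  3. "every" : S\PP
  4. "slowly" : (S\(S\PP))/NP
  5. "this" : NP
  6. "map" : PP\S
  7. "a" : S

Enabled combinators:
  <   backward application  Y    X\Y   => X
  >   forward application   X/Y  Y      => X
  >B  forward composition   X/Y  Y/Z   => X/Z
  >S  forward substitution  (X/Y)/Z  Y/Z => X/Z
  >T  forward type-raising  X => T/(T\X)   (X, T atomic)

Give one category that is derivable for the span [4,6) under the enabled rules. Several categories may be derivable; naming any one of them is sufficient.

S\(S\PP)

[0,8] S   >
  [0,2] S/(S\PP)   >
    [0,1] "gave" : (S/(S\PP))/S
    [1,2] "sent" : S
  [2,8] S\PP   >
    [2,7] (S\PP)/S   >
      [2,3] "on" : ((S\PP)/S)/PP
      [3,7] PP   <
        [3,6] S   <
          [3,4] "every" : S\PP
          [4,6] S\(S\PP)   >
            [4,5] "slowly" : (S\(S\PP))/NP
            [5,6] "this" : NP
        [6,7] "map" : PP\S
    [7,8] "a" : S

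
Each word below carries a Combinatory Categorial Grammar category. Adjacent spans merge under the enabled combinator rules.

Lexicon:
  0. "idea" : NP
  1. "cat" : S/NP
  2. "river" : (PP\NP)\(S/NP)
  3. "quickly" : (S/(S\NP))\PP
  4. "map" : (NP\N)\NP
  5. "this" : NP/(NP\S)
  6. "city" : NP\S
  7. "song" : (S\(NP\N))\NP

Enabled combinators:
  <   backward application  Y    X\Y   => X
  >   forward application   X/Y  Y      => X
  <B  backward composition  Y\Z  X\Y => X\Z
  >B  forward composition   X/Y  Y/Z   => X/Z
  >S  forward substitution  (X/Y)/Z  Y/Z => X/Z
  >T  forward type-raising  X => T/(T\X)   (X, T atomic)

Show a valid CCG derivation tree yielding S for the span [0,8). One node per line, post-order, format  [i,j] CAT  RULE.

[0,8] S   >
  [0,4] S/(S\NP)   <
    [0,3] PP   <
      [0,1] "idea" : NP
      [1,3] PP\NP   <
        [1,2] "cat" : S/NP
        [2,3] "river" : (PP\NP)\(S/NP)
    [3,4] "quickly" : (S/(S\NP))\PP
  [4,8] S\NP   <B
    [4,5] "map" : (NP\N)\NP
    [5,8] S\(NP\N)   <
      [5,7] NP   >
        [5,6] "this" : NP/(NP\S)
        [6,7] "city" : NP\S
      [7,8] "song" : (S\(NP\N))\NP

[0,1] NP  lex  "idea"
[1,2] S/NP  lex  "cat"
[2,3] (PP\NP)\(S/NP)  lex  "river"
[1,3] PP\NP  <  k=2
[0,3] PP  <  k=1
[3,4] (S/(S\NP))\PP  lex  "quickly"
[0,4] S/(S\NP)  <  k=3
[4,5] (NP\N)\NP  lex  "map"
[5,6] NP/(NP\S)  lex  "this"
[6,7] NP\S  lex  "city"
[5,7] NP  >  k=6
[7,8] (S\(NP\N))\NP  lex  "song"
[5,8] S\(NP\N)  <  k=7
[4,8] S\NP  <B  k=5
[0,8] S  >  k=4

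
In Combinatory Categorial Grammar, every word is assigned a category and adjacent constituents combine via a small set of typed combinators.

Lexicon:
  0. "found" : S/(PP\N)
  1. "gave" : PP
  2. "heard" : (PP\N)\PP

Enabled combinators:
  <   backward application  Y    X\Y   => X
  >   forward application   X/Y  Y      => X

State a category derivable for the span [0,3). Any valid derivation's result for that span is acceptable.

[0,3] S   >
  [0,1] "found" : S/(PP\N)
  [1,3] PP\N   <
    [1,2] "gave" : PP
    [2,3] "heard" : (PP\N)\PP

S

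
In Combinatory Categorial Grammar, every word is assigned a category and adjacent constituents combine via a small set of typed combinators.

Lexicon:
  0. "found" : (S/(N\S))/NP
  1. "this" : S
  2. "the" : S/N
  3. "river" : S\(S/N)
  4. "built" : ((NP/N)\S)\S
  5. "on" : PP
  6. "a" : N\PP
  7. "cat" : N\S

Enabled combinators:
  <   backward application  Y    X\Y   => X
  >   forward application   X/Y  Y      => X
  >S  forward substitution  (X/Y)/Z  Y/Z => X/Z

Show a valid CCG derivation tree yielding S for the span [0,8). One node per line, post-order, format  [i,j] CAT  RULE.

[0,1] (S/(N\S))/NP  lex  "found"
[1,2] S  lex  "this"
[2,3] S/N  lex  "the"
[3,4] S\(S/N)  lex  "river"
[2,4] S  <  k=3
[4,5] ((NP/N)\S)\S  lex  "built"
[2,5] (NP/N)\S  <  k=4
[1,5] NP/N  <  k=2
[5,6] PP  lex  "on"
[6,7] N\PP  lex  "a"
[5,7] N  <  k=6
[1,7] NP  >  k=5
[0,7] S/(N\S)  >  k=1
[7,8] N\S  lex  "cat"
[0,8] S  >  k=7

[0,8] S   >
  [0,7] S/(N\S)   >
    [0,1] "found" : (S/(N\S))/NP
    [1,7] NP   >
      [1,5] NP/N   <
        [1,2] "this" : S
        [2,5] (NP/N)\S   <
          [2,4] S   <
            [2,3] "the" : S/N
            [3,4] "river" : S\(S/N)
          [4,5] "built" : ((NP/N)\S)\S
      [5,7] N   <
        [5,6] "on" : PP
        [6,7] "a" : N\PP
  [7,8] "cat" : N\S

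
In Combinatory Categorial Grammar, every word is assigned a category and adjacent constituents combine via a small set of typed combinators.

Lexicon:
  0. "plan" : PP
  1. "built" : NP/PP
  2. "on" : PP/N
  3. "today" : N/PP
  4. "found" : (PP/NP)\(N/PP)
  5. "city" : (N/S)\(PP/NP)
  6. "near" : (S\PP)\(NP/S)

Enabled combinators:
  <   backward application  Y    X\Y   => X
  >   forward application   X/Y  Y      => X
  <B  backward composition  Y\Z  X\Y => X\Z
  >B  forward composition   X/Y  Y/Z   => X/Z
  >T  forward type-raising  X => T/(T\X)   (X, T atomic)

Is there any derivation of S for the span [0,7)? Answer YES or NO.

YES

[0,7] S   <
  [0,1] "plan" : PP
  [1,7] S\PP   <
    [1,6] NP/S   >B
      [1,3] NP/N   >B
        [1,2] "built" : NP/PP
        [2,3] "on" : PP/N
      [3,6] N/S   <
        [3,5] PP/NP   <
          [3,4] "today" : N/PP
          [4,5] "found" : (PP/NP)\(N/PP)
        [5,6] "city" : (N/S)\(PP/NP)
    [6,7] "near" : (S\PP)\(NP/S)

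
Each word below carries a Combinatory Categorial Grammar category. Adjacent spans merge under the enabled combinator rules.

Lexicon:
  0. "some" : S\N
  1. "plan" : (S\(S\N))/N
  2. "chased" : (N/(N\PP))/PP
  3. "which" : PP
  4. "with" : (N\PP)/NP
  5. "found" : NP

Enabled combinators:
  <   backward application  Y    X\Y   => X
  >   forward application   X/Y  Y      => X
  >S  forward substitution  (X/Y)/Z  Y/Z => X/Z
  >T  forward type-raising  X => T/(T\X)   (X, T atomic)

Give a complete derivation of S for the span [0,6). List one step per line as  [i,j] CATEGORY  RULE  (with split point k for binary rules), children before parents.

[0,6] S   <
  [0,1] "some" : S\N
  [1,6] S\(S\N)   >
    [1,2] "plan" : (S\(S\N))/N
    [2,6] N   >
      [2,4] N/(N\PP)   >
        [2,3] "chased" : (N/(N\PP))/PP
        [3,4] "which" : PP
      [4,6] N\PP   >
        [4,5] "with" : (N\PP)/NP
        [5,6] "found" : NP

[0,1] S\N  lex  "some"
[1,2] (S\(S\N))/N  lex  "plan"
[2,3] (N/(N\PP))/PP  lex  "chased"
[3,4] PP  lex  "which"
[2,4] N/(N\PP)  >  k=3
[4,5] (N\PP)/NP  lex  "with"
[5,6] NP  lex  "found"
[4,6] N\PP  >  k=5
[2,6] N  >  k=4
[1,6] S\(S\N)  >  k=2
[0,6] S  <  k=1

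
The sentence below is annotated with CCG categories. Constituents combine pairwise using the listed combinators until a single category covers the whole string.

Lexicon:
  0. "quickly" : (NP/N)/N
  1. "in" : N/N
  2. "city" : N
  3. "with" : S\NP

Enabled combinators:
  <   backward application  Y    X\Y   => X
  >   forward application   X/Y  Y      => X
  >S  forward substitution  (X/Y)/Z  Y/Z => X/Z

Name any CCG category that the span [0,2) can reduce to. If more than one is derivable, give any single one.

NP/N

[0,4] S   <
  [0,3] NP   >
    [0,2] NP/N   >S
      [0,1] "quickly" : (NP/N)/N
      [1,2] "in" : N/N
    [2,3] "city" : N
  [3,4] "with" : S\NP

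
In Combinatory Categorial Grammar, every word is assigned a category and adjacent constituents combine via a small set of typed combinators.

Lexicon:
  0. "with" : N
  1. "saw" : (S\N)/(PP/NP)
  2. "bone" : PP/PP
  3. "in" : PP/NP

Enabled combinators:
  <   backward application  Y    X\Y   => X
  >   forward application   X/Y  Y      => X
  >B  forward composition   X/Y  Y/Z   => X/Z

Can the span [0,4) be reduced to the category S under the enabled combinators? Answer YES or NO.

YES

[0,4] S   <
  [0,1] "with" : N
  [1,4] S\N   >
    [1,2] "saw" : (S\N)/(PP/NP)
    [2,4] PP/NP   >B
      [2,3] "bone" : PP/PP
      [3,4] "in" : PP/NP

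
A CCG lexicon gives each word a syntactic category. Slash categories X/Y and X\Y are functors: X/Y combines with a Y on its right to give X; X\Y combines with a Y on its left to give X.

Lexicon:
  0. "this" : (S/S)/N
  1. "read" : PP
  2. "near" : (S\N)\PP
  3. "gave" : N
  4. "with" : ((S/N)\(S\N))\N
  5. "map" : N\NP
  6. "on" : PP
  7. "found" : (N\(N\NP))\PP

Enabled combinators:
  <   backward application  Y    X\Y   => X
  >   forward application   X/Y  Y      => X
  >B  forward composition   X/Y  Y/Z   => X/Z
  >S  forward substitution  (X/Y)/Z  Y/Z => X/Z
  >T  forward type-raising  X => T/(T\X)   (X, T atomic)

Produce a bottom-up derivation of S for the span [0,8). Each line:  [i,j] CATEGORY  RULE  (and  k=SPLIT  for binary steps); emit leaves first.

[0,8] S   >
  [0,5] S/N   >S
    [0,1] "this" : (S/S)/N
    [1,5] S/N   <
      [1,3] S\N   <
        [1,2] "read" : PP
        [2,3] "near" : (S\N)\PP
      [3,5] (S/N)\(S\N)   <
        [3,4] "gave" : N
        [4,5] "with" : ((S/N)\(S\N))\N
  [5,8] N   <
    [5,6] "map" : N\NP
    [6,8] N\(N\NP)   <
      [6,7] "on" : PP
      [7,8] "found" : (N\(N\NP))\PP

[0,1] (S/S)/N  lex  "this"
[1,2] PP  lex  "read"
[2,3] (S\N)\PP  lex  "near"
[1,3] S\N  <  k=2
[3,4] N  lex  "gave"
[4,5] ((S/N)\(S\N))\N  lex  "with"
[3,5] (S/N)\(S\N)  <  k=4
[1,5] S/N  <  k=3
[0,5] S/N  >S  k=1
[5,6] N\NP  lex  "map"
[6,7] PP  lex  "on"
[7,8] (N\(N\NP))\PP  lex  "found"
[6,8] N\(N\NP)  <  k=7
[5,8] N  <  k=6
[0,8] S  >  k=5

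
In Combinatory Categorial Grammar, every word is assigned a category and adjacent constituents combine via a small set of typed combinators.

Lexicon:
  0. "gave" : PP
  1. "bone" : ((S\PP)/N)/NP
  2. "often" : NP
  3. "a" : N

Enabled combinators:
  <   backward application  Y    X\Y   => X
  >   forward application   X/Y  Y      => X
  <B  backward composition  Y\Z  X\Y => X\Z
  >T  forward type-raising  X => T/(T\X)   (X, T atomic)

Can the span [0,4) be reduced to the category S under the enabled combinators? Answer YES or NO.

[0,4] S   <
  [0,1] "gave" : PP
  [1,4] S\PP   >
    [1,3] (S\PP)/N   >
      [1,2] "bone" : ((S\PP)/N)/NP
      [2,3] "often" : NP
    [3,4] "a" : N

YES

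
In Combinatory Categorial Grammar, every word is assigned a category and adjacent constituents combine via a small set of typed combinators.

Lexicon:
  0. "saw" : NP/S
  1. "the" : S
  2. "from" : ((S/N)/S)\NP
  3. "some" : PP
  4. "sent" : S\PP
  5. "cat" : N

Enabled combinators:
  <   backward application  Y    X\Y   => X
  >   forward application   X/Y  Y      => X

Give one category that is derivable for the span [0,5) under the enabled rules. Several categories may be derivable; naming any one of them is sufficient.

[0,6] S   >
  [0,5] S/N   >
    [0,3] (S/N)/S   <
      [0,2] NP   >
        [0,1] "saw" : NP/S
        [1,2] "the" : S
      [2,3] "from" : ((S/N)/S)\NP
    [3,5] S   <
      [3,4] "some" : PP
      [4,5] "sent" : S\PP
  [5,6] "cat" : N

S/N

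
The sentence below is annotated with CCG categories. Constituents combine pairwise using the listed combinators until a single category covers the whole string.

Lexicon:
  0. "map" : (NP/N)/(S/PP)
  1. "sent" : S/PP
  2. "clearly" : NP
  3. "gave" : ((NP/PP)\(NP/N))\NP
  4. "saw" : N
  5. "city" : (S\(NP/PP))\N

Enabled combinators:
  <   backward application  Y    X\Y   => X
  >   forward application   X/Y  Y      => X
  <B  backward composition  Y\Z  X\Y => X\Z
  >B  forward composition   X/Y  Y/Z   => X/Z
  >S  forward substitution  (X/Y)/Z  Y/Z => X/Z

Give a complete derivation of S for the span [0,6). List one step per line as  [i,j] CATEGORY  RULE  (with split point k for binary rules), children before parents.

[0,1] (NP/N)/(S/PP)  lex  "map"
[1,2] S/PP  lex  "sent"
[0,2] NP/N  >  k=1
[2,3] NP  lex  "clearly"
[3,4] ((NP/PP)\(NP/N))\NP  lex  "gave"
[2,4] (NP/PP)\(NP/N)  <  k=3
[0,4] NP/PP  <  k=2
[4,5] N  lex  "saw"
[5,6] (S\(NP/PP))\N  lex  "city"
[4,6] S\(NP/PP)  <  k=5
[0,6] S  <  k=4

[0,6] S   <
  [0,4] NP/PP   <
    [0,2] NP/N   >
      [0,1] "map" : (NP/N)/(S/PP)
      [1,2] "sent" : S/PP
    [2,4] (NP/PP)\(NP/N)   <
      [2,3] "clearly" : NP
      [3,4] "gave" : ((NP/PP)\(NP/N))\NP
  [4,6] S\(NP/PP)   <
    [4,5] "saw" : N
    [5,6] "city" : (S\(NP/PP))\N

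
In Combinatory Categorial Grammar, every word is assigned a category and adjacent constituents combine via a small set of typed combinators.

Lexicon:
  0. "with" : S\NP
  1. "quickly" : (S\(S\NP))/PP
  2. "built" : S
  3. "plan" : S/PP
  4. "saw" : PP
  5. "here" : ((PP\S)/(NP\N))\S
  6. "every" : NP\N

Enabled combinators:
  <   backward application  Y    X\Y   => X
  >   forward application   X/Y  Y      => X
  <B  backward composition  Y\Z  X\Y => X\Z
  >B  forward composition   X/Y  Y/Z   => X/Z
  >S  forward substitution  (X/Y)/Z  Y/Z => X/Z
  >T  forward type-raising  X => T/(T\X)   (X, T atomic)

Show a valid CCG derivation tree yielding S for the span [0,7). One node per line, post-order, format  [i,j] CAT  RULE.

[0,1] S\NP  lex  "with"
[1,2] (S\(S\NP))/PP  lex  "quickly"
[2,3] S  lex  "built"
[3,4] S/PP  lex  "plan"
[4,5] PP  lex  "saw"
[3,5] S  >  k=4
[5,6] ((PP\S)/(NP\N))\S  lex  "here"
[3,6] (PP\S)/(NP\N)  <  k=5
[6,7] NP\N  lex  "every"
[3,7] PP\S  >  k=6
[2,7] PP  <  k=3
[1,7] S\(S\NP)  >  k=2
[0,7] S  <  k=1

[0,7] S   <
  [0,1] "with" : S\NP
  [1,7] S\(S\NP)   >
    [1,2] "quickly" : (S\(S\NP))/PP
    [2,7] PP   <
      [2,3] "built" : S
      [3,7] PP\S   >
        [3,6] (PP\S)/(NP\N)   <
          [3,5] S   >
            [3,4] "plan" : S/PP
            [4,5] "saw" : PP
          [5,6] "here" : ((PP\S)/(NP\N))\S
        [6,7] "every" : NP\N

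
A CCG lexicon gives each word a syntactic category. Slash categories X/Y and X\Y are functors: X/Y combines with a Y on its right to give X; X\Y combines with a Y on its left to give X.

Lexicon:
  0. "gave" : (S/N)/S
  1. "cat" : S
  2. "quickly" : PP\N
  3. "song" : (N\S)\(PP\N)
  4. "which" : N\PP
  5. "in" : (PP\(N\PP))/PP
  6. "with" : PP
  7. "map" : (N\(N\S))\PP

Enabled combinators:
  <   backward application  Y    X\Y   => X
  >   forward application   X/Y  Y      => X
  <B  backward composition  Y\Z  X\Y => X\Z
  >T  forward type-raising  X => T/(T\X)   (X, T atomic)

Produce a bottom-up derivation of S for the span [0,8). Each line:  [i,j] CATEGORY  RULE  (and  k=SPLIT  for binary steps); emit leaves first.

[0,1] (S/N)/S  lex  "gave"
[1,2] S  lex  "cat"
[0,2] S/N  >  k=1
[2,3] PP\N  lex  "quickly"
[3,4] (N\S)\(PP\N)  lex  "song"
[2,4] N\S  <  k=3
[4,5] N\PP  lex  "which"
[5,6] (PP\(N\PP))/PP  lex  "in"
[6,7] PP  lex  "with"
[5,7] PP\(N\PP)  >  k=6
[4,7] PP  <  k=5
[7,8] (N\(N\S))\PP  lex  "map"
[4,8] N\(N\S)  <  k=7
[2,8] N  <  k=4
[0,8] S  >  k=2

[0,8] S   >
  [0,2] S/N   >
    [0,1] "gave" : (S/N)/S
    [1,2] "cat" : S
  [2,8] N   <
    [2,4] N\S   <
      [2,3] "quickly" : PP\N
      [3,4] "song" : (N\S)\(PP\N)
    [4,8] N\(N\S)   <
      [4,7] PP   <
        [4,5] "which" : N\PP
        [5,7] PP\(N\PP)   >
          [5,6] "in" : (PP\(N\PP))/PP
          [6,7] "with" : PP
      [7,8] "map" : (N\(N\S))\PP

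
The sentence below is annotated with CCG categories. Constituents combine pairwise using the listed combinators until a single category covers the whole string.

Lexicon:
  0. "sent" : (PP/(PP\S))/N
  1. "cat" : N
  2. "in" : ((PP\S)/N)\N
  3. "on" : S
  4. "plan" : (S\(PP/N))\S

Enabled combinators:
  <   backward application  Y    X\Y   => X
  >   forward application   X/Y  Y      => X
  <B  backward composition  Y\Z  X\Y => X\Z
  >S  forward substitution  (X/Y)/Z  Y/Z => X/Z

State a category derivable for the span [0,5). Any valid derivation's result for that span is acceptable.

[0,5] S   <
  [0,3] PP/N   >S
    [0,1] "sent" : (PP/(PP\S))/N
    [1,3] (PP\S)/N   <
      [1,2] "cat" : N
      [2,3] "in" : ((PP\S)/N)\N
  [3,5] S\(PP/N)   <
    [3,4] "on" : S
    [4,5] "plan" : (S\(PP/N))\S

S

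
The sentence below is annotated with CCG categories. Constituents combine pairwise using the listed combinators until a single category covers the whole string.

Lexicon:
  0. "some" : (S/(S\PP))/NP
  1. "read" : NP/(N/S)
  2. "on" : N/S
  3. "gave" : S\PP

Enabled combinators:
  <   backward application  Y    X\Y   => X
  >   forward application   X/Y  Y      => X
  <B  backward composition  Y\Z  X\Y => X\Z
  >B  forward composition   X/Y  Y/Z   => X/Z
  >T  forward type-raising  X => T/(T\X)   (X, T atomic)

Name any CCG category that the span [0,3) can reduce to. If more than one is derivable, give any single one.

S/(S\PP)

[0,4] S   >
  [0,3] S/(S\PP)   >
    [0,1] "some" : (S/(S\PP))/NP
    [1,3] NP   >
      [1,2] "read" : NP/(N/S)
      [2,3] "on" : N/S
  [3,4] "gave" : S\PP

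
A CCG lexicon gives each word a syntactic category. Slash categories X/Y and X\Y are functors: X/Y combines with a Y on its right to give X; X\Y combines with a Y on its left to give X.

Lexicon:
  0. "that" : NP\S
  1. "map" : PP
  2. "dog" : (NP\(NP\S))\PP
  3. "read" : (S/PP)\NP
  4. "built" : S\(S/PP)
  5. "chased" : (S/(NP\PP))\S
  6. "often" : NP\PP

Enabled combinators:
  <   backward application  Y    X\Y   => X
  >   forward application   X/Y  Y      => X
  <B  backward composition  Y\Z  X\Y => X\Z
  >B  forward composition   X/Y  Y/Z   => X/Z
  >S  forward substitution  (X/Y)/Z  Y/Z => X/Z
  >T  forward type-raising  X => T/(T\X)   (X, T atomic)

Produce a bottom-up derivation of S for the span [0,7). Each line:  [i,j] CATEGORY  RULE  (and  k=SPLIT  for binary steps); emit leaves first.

[0,7] S   >
  [0,6] S/(NP\PP)   <
    [0,5] S   <
      [0,3] NP   <
        [0,1] "that" : NP\S
        [1,3] NP\(NP\S)   <
          [1,2] "map" : PP
          [2,3] "dog" : (NP\(NP\S))\PP
      [3,5] S\NP   <B
        [3,4] "read" : (S/PP)\NP
        [4,5] "built" : S\(S/PP)
    [5,6] "chased" : (S/(NP\PP))\S
  [6,7] "often" : NP\PP

[0,1] NP\S  lex  "that"
[1,2] PP  lex  "map"
[2,3] (NP\(NP\S))\PP  lex  "dog"
[1,3] NP\(NP\S)  <  k=2
[0,3] NP  <  k=1
[3,4] (S/PP)\NP  lex  "read"
[4,5] S\(S/PP)  lex  "built"
[3,5] S\NP  <B  k=4
[0,5] S  <  k=3
[5,6] (S/(NP\PP))\S  lex  "chased"
[0,6] S/(NP\PP)  <  k=5
[6,7] NP\PP  lex  "often"
[0,7] S  >  k=6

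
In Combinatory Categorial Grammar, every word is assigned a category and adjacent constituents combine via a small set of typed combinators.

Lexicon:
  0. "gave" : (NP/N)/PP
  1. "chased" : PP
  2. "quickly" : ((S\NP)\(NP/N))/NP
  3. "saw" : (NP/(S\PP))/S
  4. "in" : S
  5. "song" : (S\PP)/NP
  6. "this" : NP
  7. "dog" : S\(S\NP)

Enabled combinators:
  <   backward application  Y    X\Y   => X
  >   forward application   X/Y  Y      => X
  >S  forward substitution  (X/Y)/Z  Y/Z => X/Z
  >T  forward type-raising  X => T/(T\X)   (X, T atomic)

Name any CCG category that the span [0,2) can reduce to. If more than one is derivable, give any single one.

NP/N

[0,8] S   <
  [0,7] S\NP   <
    [0,2] NP/N   >
      [0,1] "gave" : (NP/N)/PP
      [1,2] "chased" : PP
    [2,7] (S\NP)\(NP/N)   >
      [2,3] "quickly" : ((S\NP)\(NP/N))/NP
      [3,7] NP   >
        [3,5] NP/(S\PP)   >
          [3,4] "saw" : (NP/(S\PP))/S
          [4,5] "in" : S
        [5,7] S\PP   >
          [5,6] "song" : (S\PP)/NP
          [6,7] "this" : NP
  [7,8] "dog" : S\(S\NP)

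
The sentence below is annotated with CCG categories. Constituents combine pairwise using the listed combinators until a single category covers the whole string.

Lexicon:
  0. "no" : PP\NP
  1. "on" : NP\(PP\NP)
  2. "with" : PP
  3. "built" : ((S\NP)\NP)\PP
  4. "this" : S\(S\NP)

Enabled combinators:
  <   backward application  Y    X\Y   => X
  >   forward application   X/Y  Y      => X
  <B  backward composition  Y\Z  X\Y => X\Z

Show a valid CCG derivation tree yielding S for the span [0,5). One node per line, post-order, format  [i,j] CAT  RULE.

[0,1] PP\NP  lex  "no"
[1,2] NP\(PP\NP)  lex  "on"
[0,2] NP  <  k=1
[2,3] PP  lex  "with"
[3,4] ((S\NP)\NP)\PP  lex  "built"
[2,4] (S\NP)\NP  <  k=3
[0,4] S\NP  <  k=2
[4,5] S\(S\NP)  lex  "this"
[0,5] S  <  k=4

[0,5] S   <
  [0,4] S\NP   <
    [0,2] NP   <
      [0,1] "no" : PP\NP
      [1,2] "on" : NP\(PP\NP)
    [2,4] (S\NP)\NP   <
      [2,3] "with" : PP
      [3,4] "built" : ((S\NP)\NP)\PP
  [4,5] "this" : S\(S\NP)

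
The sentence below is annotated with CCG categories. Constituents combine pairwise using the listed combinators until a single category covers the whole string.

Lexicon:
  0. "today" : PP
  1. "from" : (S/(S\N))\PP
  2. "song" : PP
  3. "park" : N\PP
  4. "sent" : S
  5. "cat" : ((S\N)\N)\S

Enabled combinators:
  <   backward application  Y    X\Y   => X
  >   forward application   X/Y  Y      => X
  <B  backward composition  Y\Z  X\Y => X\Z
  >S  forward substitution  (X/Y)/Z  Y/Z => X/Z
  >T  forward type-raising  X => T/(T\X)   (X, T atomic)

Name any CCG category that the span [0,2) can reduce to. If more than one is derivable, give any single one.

[0,6] S   >
  [0,2] S/(S\N)   <
    [0,1] "today" : PP
    [1,2] "from" : (S/(S\N))\PP
  [2,6] S\N   <
    [2,4] N   <
      [2,3] "song" : PP
      [3,4] "park" : N\PP
    [4,6] (S\N)\N   <
      [4,5] "sent" : S
      [5,6] "cat" : ((S\N)\N)\S

S/(S\N)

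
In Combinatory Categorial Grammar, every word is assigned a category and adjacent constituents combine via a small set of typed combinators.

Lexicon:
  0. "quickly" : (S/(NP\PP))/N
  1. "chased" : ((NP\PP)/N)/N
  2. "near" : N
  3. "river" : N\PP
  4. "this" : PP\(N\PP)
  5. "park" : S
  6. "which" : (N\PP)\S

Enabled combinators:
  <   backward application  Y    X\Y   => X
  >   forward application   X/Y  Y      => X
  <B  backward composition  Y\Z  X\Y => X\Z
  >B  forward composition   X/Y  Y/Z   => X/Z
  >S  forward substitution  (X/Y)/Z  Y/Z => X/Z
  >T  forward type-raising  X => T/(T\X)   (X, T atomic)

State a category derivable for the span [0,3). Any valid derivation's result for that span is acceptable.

[0,7] S   >
  [0,3] S/N   >S
    [0,1] "quickly" : (S/(NP\PP))/N
    [1,3] (NP\PP)/N   >
      [1,2] "chased" : ((NP\PP)/N)/N
      [2,3] "near" : N
  [3,7] N   <
    [3,5] PP   <
      [3,4] "river" : N\PP
      [4,5] "this" : PP\(N\PP)
    [5,7] N\PP   <
      [5,6] "park" : S
      [6,7] "which" : (N\PP)\S

S/N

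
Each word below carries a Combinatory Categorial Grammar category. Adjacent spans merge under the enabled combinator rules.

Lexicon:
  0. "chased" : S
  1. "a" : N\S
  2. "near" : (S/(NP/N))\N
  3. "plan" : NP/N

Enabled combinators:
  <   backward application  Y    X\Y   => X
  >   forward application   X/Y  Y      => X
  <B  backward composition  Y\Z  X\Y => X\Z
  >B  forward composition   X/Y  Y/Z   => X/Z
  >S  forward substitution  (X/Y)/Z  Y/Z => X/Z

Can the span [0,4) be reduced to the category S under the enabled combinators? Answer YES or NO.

YES

[0,4] S   >
  [0,3] S/(NP/N)   <
    [0,2] N   <
      [0,1] "chased" : S
      [1,2] "a" : N\S
    [2,3] "near" : (S/(NP/N))\N
  [3,4] "plan" : NP/N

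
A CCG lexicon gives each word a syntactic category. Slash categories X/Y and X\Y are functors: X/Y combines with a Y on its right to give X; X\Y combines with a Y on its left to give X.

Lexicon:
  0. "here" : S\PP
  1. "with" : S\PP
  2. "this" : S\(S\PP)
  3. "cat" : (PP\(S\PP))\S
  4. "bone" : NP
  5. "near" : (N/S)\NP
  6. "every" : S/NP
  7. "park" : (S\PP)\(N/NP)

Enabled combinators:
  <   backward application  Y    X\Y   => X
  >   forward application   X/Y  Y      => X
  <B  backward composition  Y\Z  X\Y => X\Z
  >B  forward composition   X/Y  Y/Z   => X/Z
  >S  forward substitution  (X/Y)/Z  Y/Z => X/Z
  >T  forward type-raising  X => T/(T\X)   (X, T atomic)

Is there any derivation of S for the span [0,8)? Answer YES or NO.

YES

[0,8] S   <
  [0,4] PP   <
    [0,1] "here" : S\PP
    [1,4] PP\(S\PP)   <
      [1,3] S   <
        [1,2] "with" : S\PP
        [2,3] "this" : S\(S\PP)
      [3,4] "cat" : (PP\(S\PP))\S
  [4,8] S\PP   <
    [4,7] N/NP   >B
      [4,6] N/S   <
        [4,5] "bone" : NP
        [5,6] "near" : (N/S)\NP
      [6,7] "every" : S/NP
    [7,8] "park" : (S\PP)\(N/NP)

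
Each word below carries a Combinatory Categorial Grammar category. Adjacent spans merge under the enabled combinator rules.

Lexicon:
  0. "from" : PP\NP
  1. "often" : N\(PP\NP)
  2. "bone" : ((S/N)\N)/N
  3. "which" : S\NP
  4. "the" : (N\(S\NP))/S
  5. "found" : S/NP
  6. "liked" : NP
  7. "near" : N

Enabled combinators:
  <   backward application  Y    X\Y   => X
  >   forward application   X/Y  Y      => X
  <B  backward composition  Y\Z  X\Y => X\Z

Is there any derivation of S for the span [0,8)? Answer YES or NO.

YES

[0,8] S   >
  [0,7] S/N   <
    [0,2] N   <
      [0,1] "from" : PP\NP
      [1,2] "often" : N\(PP\NP)
    [2,7] (S/N)\N   >
      [2,3] "bone" : ((S/N)\N)/N
      [3,7] N   <
        [3,4] "which" : S\NP
        [4,7] N\(S\NP)   >
          [4,5] "the" : (N\(S\NP))/S
          [5,7] S   >
            [5,6] "found" : S/NP
            [6,7] "liked" : NP
  [7,8] "near" : N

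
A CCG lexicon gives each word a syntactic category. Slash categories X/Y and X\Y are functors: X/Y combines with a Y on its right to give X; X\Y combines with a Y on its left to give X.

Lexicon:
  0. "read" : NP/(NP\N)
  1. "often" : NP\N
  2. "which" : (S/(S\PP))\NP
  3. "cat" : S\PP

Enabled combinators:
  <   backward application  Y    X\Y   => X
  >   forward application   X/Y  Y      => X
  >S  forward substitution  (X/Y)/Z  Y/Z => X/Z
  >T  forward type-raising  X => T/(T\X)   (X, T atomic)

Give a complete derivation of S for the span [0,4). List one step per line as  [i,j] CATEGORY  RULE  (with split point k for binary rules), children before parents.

[0,1] NP/(NP\N)  lex  "read"
[1,2] NP\N  lex  "often"
[0,2] NP  >  k=1
[2,3] (S/(S\PP))\NP  lex  "which"
[0,3] S/(S\PP)  <  k=2
[3,4] S\PP  lex  "cat"
[0,4] S  >  k=3

[0,4] S   >
  [0,3] S/(S\PP)   <
    [0,2] NP   >
      [0,1] "read" : NP/(NP\N)
      [1,2] "often" : NP\N
    [2,3] "which" : (S/(S\PP))\NP
  [3,4] "cat" : S\PP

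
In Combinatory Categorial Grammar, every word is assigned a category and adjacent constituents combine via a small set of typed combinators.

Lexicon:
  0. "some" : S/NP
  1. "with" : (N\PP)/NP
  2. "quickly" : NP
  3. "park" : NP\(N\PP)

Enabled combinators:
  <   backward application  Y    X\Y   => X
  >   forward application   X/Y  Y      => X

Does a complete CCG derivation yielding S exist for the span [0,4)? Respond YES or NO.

YES

[0,4] S   >
  [0,1] "some" : S/NP
  [1,4] NP   <
    [1,3] N\PP   >
      [1,2] "with" : (N\PP)/NP
      [2,3] "quickly" : NP
    [3,4] "park" : NP\(N\PP)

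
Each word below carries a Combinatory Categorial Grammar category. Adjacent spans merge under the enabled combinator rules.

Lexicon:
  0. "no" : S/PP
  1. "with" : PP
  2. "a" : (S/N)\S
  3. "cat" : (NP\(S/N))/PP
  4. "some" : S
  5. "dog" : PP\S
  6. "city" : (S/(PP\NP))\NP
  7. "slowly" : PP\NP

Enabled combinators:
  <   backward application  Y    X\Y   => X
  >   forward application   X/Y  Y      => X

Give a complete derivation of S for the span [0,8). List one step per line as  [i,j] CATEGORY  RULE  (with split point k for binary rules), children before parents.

[0,1] S/PP  lex  "no"
[1,2] PP  lex  "with"
[0,2] S  >  k=1
[2,3] (S/N)\S  lex  "a"
[0,3] S/N  <  k=2
[3,4] (NP\(S/N))/PP  lex  "cat"
[4,5] S  lex  "some"
[5,6] PP\S  lex  "dog"
[4,6] PP  <  k=5
[3,6] NP\(S/N)  >  k=4
[0,6] NP  <  k=3
[6,7] (S/(PP\NP))\NP  lex  "city"
[0,7] S/(PP\NP)  <  k=6
[7,8] PP\NP  lex  "slowly"
[0,8] S  >  k=7

[0,8] S   >
  [0,7] S/(PP\NP)   <
    [0,6] NP   <
      [0,3] S/N   <
        [0,2] S   >
          [0,1] "no" : S/PP
          [1,2] "with" : PP
        [2,3] "a" : (S/N)\S
      [3,6] NP\(S/N)   >
        [3,4] "cat" : (NP\(S/N))/PP
        [4,6] PP   <
          [4,5] "some" : S
          [5,6] "dog" : PP\S
    [6,7] "city" : (S/(PP\NP))\NP
  [7,8] "slowly" : PP\NP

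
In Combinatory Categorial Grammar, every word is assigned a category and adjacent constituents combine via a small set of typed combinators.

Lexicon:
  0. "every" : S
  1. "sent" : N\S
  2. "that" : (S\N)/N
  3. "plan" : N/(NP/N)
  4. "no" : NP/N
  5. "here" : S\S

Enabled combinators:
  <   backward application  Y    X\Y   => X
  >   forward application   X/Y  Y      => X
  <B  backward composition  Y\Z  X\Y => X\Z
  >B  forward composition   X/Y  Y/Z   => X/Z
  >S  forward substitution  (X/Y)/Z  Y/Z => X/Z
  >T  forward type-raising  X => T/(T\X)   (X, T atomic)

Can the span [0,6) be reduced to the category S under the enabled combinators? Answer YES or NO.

[0,6] S   <
  [0,2] N   >
    [0,1] N/(N\S)   >T
      [0,1] "every" : S
    [1,2] "sent" : N\S
  [2,6] S\N   <B
    [2,5] S\N   >
      [2,3] "that" : (S\N)/N
      [3,5] N   >
        [3,4] "plan" : N/(NP/N)
        [4,5] "no" : NP/N
    [5,6] "here" : S\S

YES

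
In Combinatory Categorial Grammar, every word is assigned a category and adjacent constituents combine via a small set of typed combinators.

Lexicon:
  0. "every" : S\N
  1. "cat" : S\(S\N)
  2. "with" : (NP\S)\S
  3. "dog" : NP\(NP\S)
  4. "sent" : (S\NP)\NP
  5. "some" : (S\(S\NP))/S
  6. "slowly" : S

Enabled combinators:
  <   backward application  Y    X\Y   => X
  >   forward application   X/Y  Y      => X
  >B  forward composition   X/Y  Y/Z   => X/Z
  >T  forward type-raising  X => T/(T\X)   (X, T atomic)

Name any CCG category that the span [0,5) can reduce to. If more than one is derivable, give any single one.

[0,7] S   <
  [0,5] S\NP   <
    [0,4] NP   <
      [0,3] NP\S   <
        [0,2] S   <
          [0,1] "every" : S\N
          [1,2] "cat" : S\(S\N)
        [2,3] "with" : (NP\S)\S
      [3,4] "dog" : NP\(NP\S)
    [4,5] "sent" : (S\NP)\NP
  [5,7] S\(S\NP)   >
    [5,6] "some" : (S\(S\NP))/S
    [6,7] "slowly" : S

S\NP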